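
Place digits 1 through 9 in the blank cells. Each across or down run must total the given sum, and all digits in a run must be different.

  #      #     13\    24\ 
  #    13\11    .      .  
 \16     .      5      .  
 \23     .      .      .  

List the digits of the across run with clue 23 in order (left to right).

9 6 8

23 in 3 cells must be {6,8,9}; 24 in 3 cells must be {7,8,9}.
R3C2 = 6: the only remaining digit allowed by both the 23 across and the 13 down.
R1C2 = 13 − 11 = 2 completes the 13 down.
R1C3 = 11 − 2 = 9 completes the 11 across.
Given what's placed, R3C3 must be 8 to fit the 23 across and 24 down.
R2C3 = 24 − 17 = 7 completes the 24 down.
R3C1 = 23 − 14 = 9 completes the 23 across.
R2C1 = 16 − 12 = 4 completes the 16 across.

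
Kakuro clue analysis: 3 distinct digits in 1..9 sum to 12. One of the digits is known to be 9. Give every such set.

{1,2,9}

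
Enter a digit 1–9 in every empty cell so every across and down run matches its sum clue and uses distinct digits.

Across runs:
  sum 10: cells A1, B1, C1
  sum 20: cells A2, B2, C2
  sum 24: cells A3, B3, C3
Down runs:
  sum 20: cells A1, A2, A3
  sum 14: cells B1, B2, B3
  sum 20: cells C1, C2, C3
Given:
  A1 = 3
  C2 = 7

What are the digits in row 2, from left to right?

8, 5, 7

24 in 3 cells must be {7,8,9}.
C1 = 5: the only remaining digit allowed by both the 10 across and the 20 down.
C3 = 20 − 12 = 8 completes the 20 down.
B1 = 10 − 8 = 2 completes the 10 across.
Given what's placed, A3 must be 9 to fit the 24 across and 20 down.
B3 = 24 − 17 = 7 completes the 24 across.
A2 = 20 − 12 = 8 completes the 20 down.
B2 = 20 − 15 = 5 completes the 20 across.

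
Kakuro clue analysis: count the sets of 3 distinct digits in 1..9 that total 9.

3 distinct digits from 1–9 sum between 6 and 24.
Enumerating: {1,2,6}, {1,3,5}, {2,3,4}.

3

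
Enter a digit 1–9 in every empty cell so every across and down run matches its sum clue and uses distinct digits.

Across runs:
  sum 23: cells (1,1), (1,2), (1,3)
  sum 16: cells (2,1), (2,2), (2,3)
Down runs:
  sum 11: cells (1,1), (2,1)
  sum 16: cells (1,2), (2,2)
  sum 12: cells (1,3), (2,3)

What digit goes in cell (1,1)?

6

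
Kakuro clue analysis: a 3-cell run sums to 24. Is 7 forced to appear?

The only way to make 24 from 3 distinct digits is {7,8,9}, which contains 7.

Yes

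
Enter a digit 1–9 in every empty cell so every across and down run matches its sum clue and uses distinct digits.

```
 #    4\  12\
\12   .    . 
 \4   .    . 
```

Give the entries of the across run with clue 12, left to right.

3, 9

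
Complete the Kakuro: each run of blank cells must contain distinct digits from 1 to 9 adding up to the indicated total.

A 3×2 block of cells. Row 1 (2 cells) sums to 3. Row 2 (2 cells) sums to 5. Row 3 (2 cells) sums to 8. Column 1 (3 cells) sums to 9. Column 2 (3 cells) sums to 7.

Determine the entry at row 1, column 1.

2

3 in 2 cells must be {1,2}; 7 in 3 cells must be {1,2,4}.
Nothing is forced directly, so branch on (3,2), whose candidates are 1 or 2. If (3,2) = 1: that forces (1,2) = 2, (2,2) = 4, after which (3,1) would have to be in {7} for the 8 across but in {1,2,3,4,5,6} for the 9 down — contradiction. So (3,2) = 2.
Given what's placed, (1,2) must be 1 to fit the 3 across and 7 down.
(2,2) = 7 − 3 = 4 completes the 7 down.
(3,1) = 8 − 2 = 6 completes the 8 across.
(1,1) = 3 − 1 = 2 completes the 3 across.
(2,1) = 5 − 4 = 1 completes the 5 across.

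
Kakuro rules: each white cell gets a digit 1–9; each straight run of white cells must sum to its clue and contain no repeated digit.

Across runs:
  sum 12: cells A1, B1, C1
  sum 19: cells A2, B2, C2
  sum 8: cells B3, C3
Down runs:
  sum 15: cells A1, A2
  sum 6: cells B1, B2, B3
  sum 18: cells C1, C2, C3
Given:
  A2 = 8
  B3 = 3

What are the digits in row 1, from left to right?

6 in 3 cells must be {1,2,3}.
A1 = 15 − 8 = 7 completes the 15 down.
B2 = 2: the only remaining digit allowed by both the 19 across and the 6 down.
C2 = 19 − 10 = 9 completes the 19 across.
C3 = 8 − 3 = 5 completes the 8 across.
B1 = 6 − 5 = 1 completes the 6 down.
C1 = 12 − 8 = 4 completes the 12 across.

7 1 4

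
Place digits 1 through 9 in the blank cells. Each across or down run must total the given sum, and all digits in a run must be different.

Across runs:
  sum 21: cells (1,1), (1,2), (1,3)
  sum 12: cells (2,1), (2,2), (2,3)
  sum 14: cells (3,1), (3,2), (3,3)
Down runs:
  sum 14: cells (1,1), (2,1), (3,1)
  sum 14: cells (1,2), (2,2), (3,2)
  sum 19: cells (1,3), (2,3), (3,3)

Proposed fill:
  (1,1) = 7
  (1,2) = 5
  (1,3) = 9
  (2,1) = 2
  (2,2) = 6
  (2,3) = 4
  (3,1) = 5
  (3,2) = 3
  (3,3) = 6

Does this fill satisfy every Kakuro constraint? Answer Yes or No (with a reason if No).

Across: 7+5+9=21; 2+6+4=12; 5+3+6=14. Down: 7+2+5=14; 5+6+3=14; 9+4+6=19. No digit repeats within any run.

Yes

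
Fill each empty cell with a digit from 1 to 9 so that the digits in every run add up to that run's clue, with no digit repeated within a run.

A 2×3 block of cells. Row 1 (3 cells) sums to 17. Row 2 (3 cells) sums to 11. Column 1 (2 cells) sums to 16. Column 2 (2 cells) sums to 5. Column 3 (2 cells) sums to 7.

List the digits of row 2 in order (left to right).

16 in 2 cells must be {7,9}.
The 11 across and the 16 down share only 7, so (2,1) = 7.
(1,1) = 16 − 7 = 9 completes the 16 down.
Nothing is forced directly, so branch on (2,2), whose candidates are 1 or 3. If (2,2) = 1: then (1,2) would have to be in {1,2,3,5,6,7} for the 17 across but in {4} for the 5 down — contradiction. So (2,2) = 3.
(1,2) = 5 − 3 = 2 completes the 5 down.
(1,3) = 17 − 11 = 6 completes the 17 across.
(2,3) = 11 − 10 = 1 completes the 11 across.

7 3 1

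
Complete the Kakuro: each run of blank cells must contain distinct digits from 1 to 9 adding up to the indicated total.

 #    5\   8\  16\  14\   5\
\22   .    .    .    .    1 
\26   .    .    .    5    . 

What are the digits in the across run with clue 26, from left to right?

2 6 9 5 4

16 in 2 cells must be {7,9}.
R1C4 = 14 − 5 = 9 completes the 14 down.
R2C5 = 5 − 1 = 4 completes the 5 down.
Given what's placed, R1C3 must be 7 to fit the 22 across and 16 down.
R2C3 = 16 − 7 = 9 completes the 16 down.
Nothing is forced directly, so branch on R2C1, whose candidates are 1 or 2. If R2C1 = 1: then R1C1 would have to be in {2,3} for the 22 across but in {4} for the 5 down — contradiction. So R2C1 = 2.
R1C1 = 5 − 2 = 3 completes the 5 down.
R1C2 = 22 − 20 = 2 completes the 22 across.
R2C2 = 26 − 20 = 6 completes the 26 across.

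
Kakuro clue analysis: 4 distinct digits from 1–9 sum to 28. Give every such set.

4 distinct digits from 1–9 sum between 10 and 30.

{4,7,8,9}; {5,6,8,9}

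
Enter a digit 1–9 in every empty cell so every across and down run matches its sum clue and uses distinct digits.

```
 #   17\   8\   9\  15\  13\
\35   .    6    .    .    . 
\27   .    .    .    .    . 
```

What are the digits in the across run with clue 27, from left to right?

8, 2, 4, 7, 6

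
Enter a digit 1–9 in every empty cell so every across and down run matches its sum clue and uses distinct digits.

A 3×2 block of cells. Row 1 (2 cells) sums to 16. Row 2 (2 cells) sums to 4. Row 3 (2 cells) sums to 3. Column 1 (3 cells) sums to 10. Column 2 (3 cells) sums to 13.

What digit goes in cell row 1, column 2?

9

16 in 2 cells must be {7,9}; 4 in 2 cells must be {1,3}; 3 in 2 cells must be {1,2}.
The 16 across and the 10 down share only 7, so (1,1) = 7.
(1,2) = 16 − 7 = 9 completes the 16 across.
Given what's placed, (2,1) must be 1 to fit the 4 across and 10 down.
(2,2) = 4 − 1 = 3 completes the 4 across.
(3,1) = 10 − 8 = 2 completes the 10 down.
(3,2) = 3 − 2 = 1 completes the 3 across.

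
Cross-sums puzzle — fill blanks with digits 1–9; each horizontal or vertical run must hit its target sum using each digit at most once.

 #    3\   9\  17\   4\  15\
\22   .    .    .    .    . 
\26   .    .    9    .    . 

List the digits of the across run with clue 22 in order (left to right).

3 in 2 cells must be {1,2}; 17 in 2 cells must be {8,9}; 4 in 2 cells must be {1,3}.
R1C3 = 17 − 9 = 8 completes the 17 down.
No cell is forced outright now. R1C5 can only be 6 or 7 (the digits allowed by both its 22 across and its 15 down). If R1C5 = 6: then R2C5 would have to be in {1,2,3,4,5,6,7,8} for the 26 across but in {9} for the 15 down — contradiction. So R1C5 = 7.
Given what's placed, R1C4 must be 1 to fit the 22 across and 4 down.
R2C4 = 4 − 1 = 3 completes the 4 down.
R2C5 = 15 − 7 = 8 completes the 15 down.
R1C1 = 2: the only remaining digit allowed by both the 22 across and the 3 down.
R1C2 = 22 − 18 = 4 completes the 22 across.

2, 4, 8, 1, 7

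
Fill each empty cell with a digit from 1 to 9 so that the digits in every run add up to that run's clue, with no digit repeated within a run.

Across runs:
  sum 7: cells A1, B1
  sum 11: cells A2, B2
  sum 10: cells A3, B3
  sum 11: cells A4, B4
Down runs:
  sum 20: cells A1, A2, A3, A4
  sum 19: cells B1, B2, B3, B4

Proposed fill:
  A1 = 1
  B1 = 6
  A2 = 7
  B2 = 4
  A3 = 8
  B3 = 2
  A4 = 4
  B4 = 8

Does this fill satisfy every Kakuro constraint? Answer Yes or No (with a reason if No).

No — the across run A4–B4 sums to 12, not 11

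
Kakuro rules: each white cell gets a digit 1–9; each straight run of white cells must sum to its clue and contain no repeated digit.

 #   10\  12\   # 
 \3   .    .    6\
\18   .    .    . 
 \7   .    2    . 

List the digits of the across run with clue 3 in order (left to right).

3 in 2 cells must be {1,2}; 7 in 3 cells must be {1,2,4}.
Given what's placed, R1C2 must be 1 to fit the 3 across and 12 down.
R2C2 = 12 − 3 = 9 completes the 12 down.
R1C1 = 3 − 1 = 2 completes the 3 across.
Given what's placed, R3C1 must be 1 to fit the 7 across and 10 down.
R3C3 = 7 − 3 = 4 completes the 7 across.
R2C1 = 10 − 3 = 7 completes the 10 down.
R2C3 = 18 − 16 = 2 completes the 18 across.

2, 1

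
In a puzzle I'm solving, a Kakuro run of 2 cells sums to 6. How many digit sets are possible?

2

2 distinct digits from 1–9 sum between 3 and 17.
Enumerating: {1,5}, {2,4}.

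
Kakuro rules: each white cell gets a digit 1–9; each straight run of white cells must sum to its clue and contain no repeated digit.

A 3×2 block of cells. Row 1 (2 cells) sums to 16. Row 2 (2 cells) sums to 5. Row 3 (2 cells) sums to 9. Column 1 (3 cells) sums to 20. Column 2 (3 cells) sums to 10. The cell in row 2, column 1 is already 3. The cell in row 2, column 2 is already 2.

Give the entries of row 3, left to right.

8 1

16 in 2 cells must be {7,9}.
Given what's placed, (1,1) must be 9 to fit the 16 across and 20 down.
(1,2) = 16 − 9 = 7 completes the 16 across.
(3,1) = 20 − 12 = 8 completes the 20 down.
(3,2) = 9 − 8 = 1 completes the 9 across.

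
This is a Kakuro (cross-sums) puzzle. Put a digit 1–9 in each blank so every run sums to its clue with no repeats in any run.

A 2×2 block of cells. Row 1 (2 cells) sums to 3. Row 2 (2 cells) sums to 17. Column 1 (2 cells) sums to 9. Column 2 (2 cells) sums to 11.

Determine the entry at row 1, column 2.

2

3 in 2 cells must be {1,2}; 17 in 2 cells must be {8,9}.
The 3 across and the 11 down share only 2, so (1,2) = 2.
The 17 across and the 9 down share only 8, so (2,1) = 8.
(2,2) = 17 − 8 = 9 completes the 17 across.
(1,1) = 3 − 2 = 1 completes the 3 across.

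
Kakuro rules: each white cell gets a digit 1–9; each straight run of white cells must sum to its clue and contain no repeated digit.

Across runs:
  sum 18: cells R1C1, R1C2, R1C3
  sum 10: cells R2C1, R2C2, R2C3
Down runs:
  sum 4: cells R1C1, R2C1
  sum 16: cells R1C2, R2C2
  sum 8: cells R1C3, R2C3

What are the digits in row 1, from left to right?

4 in 2 cells must be {1,3}; 16 in 2 cells must be {7,9}.
The 10 across and the 16 down share only 7, so R2C2 = 7.
R1C2 = 16 − 7 = 9 completes the 16 down.
Given what's placed, R2C1 must be 1 to fit the 10 across and 4 down.
R2C3 = 10 − 8 = 2 completes the 10 across.
R1C1 = 4 − 1 = 3 completes the 4 down.
R1C3 = 18 − 12 = 6 completes the 18 across.

3, 9, 6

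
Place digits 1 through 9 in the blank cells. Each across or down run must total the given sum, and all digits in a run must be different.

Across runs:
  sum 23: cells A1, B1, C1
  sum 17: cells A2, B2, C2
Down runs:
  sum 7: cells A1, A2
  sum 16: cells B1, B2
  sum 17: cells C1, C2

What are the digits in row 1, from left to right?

23 in 3 cells must be {6,8,9}; 16 in 2 cells must be {7,9}; 17 in 2 cells must be {8,9}.
The 23 across and the 7 down share only 6, so A1 = 6.
Given what's placed, B1 must be 9 to fit the 23 across and 16 down.
C1 = 23 − 15 = 8 completes the 23 across.
A2 = 7 − 6 = 1 completes the 7 down.
B2 = 16 − 9 = 7 completes the 16 down.
C2 = 17 − 8 = 9 completes the 17 across.

6 9 8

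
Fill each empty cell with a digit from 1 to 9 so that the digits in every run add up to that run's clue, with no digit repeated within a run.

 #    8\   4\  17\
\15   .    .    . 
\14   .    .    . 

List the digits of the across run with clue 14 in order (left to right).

2 3 9

4 in 2 cells must be {1,3}; 17 in 2 cells must be {8,9}.
Nothing is forced directly, so branch on R1C3, whose candidates are 8 or 9. If R1C3 = 9: that forces R1C2 = 1, R2C2 = 3, after which R2C3 would have to be in {2,4,5,6,7,9} for the 14 across but in {8} for the 17 down — contradiction. So R1C3 = 8.
R2C3 = 17 − 8 = 9 completes the 17 down.
Nothing is forced directly, so branch on R1C2, whose candidates are 1 or 3. If R1C2 = 3: then R1C1 would have to be in {4} for the 15 across but in {1,2,3,5,6,7} for the 8 down — contradiction. So R1C2 = 1.
R1C1 = 15 − 9 = 6 completes the 15 across.
R2C1 = 8 − 6 = 2 completes the 8 down.
R2C2 = 14 − 11 = 3 completes the 14 across.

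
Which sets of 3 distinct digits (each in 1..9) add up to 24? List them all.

{7,8,9}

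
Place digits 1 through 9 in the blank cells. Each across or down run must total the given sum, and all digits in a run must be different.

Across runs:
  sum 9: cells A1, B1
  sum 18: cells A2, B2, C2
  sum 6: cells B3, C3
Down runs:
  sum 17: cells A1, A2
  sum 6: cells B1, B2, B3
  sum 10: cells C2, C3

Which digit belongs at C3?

17 in 2 cells must be {8,9}; 6 in 3 cells must be {1,2,3}.
The 9 across and the 17 down share only 8, so A1 = 8.
B1 = 9 − 8 = 1 completes the 9 across.
A2 = 17 − 8 = 9 completes the 17 down.
B3 = 2: the only remaining digit allowed by both the 6 across and the 6 down.
C3 = 6 − 2 = 4 completes the 6 across.
B2 = 6 − 3 = 3 completes the 6 down.
C2 = 18 − 12 = 6 completes the 18 across.

4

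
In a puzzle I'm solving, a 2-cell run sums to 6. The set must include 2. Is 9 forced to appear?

The only way to make 6 from 2 distinct digits under that restriction is {2,4}, which does not contain 9.

No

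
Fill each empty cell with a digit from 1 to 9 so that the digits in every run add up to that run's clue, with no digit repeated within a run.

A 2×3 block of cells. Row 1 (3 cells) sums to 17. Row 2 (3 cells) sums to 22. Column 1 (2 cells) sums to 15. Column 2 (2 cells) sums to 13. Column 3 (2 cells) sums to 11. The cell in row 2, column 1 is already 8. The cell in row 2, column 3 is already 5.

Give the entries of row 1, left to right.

7 4 6

(1,1) = 15 − 8 = 7 completes the 15 down.
(1,3) = 11 − 5 = 6 completes the 11 down.
(2,2) = 22 − 13 = 9 completes the 22 across.
(1,2) = 17 − 13 = 4 completes the 17 across.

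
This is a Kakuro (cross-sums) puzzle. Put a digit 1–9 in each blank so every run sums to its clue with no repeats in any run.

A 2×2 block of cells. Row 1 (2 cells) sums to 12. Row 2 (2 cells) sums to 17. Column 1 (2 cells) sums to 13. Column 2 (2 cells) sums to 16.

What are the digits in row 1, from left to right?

17 in 2 cells must be {8,9}; 16 in 2 cells must be {7,9}.
The 17 across and the 16 down share only 9, so (2,2) = 9.
(1,2) = 16 − 9 = 7 completes the 16 down.
(2,1) = 17 − 9 = 8 completes the 17 across.
(1,1) = 12 − 7 = 5 completes the 12 across.

5 7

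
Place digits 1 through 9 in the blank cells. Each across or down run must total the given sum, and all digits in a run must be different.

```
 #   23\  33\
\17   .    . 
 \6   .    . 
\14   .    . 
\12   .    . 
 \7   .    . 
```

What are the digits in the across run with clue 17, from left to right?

17 in 2 cells must be {8,9}.
Nothing is forced directly, so branch on R2C2, whose candidates are 4 or 5. If R2C2 = 4: that forces R2C1 = 2, R5C2 = 5, after which R5C1 would have to be in {2} for the 7 across but in {1,3,4,5,6,7,8,9} for the 23 down — contradiction. So R2C2 = 5.
R2C1 = 6 − 5 = 1 completes the 6 across.
Given what's placed, R5C2 must be 4 to fit the 7 across and 33 down.
R5C1 = 7 − 4 = 3 completes the 7 across.
No cell is forced outright now. R1C1 can only be 8 or 9 (the digits allowed by both its 17 across and its 23 down). If R1C1 = 9: that forces R1C2 = 8, R3C2 = 9, R4C2 = 7, after which R3C1 would have to be in {5} for the 14 across but in {2,4,6,8} for the 23 down — contradiction. So R1C1 = 8.
R1C2 = 17 − 8 = 9 completes the 17 across.

8 9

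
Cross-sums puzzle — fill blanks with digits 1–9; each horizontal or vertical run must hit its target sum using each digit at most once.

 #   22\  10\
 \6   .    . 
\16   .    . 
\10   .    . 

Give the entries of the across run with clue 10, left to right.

8 2

16 in 2 cells must be {7,9}.
The 6 across and the 22 down share only 5, so R1C1 = 5.
R1C2 = 6 − 5 = 1 completes the 6 across.
Given what's placed, R2C1 must be 9 to fit the 16 across and 22 down.
R2C2 = 16 − 9 = 7 completes the 16 across.
R3C1 = 22 − 14 = 8 completes the 22 down.
R3C2 = 10 − 8 = 2 completes the 10 across.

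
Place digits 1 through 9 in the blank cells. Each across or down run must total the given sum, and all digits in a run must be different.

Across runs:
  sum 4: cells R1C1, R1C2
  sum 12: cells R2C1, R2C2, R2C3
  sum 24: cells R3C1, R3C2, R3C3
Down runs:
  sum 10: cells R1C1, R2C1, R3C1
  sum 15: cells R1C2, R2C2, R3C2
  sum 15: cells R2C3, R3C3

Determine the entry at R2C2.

4 in 2 cells must be {1,3}; 24 in 3 cells must be {7,8,9}.
Only 7 fits R3C1 under both its across sum 24 and down sum 10.
Given what's placed, R1C1 must be 1 to fit the 4 across and 10 down.
R1C2 = 4 − 1 = 3 completes the 4 across.
R2C1 = 10 − 8 = 2 completes the 10 down.
R3C2 = 8: the only remaining digit allowed by both the 24 across and the 15 down.
R3C3 = 24 − 15 = 9 completes the 24 across.
R2C2 = 15 − 11 = 4 completes the 15 down.

4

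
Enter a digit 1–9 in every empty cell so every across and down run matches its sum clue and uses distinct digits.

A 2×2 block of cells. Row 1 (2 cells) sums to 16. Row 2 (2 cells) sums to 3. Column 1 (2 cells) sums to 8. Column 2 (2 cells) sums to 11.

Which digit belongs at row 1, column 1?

16 in 2 cells must be {7,9}; 3 in 2 cells must be {1,2}.
The 16 across and the 8 down share only 7, so (1,1) = 7.
(1,2) = 16 − 7 = 9 completes the 16 across.
(2,1) = 8 − 7 = 1 completes the 8 down.
(2,2) = 3 − 1 = 2 completes the 3 across.

7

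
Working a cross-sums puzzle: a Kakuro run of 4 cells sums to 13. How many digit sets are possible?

3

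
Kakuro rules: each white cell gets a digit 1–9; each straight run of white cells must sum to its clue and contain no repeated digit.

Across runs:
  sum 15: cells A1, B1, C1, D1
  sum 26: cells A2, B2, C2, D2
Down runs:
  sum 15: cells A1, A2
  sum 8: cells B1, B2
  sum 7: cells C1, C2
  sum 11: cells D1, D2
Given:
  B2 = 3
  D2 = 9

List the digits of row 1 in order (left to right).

7 5 1 2

B1 = 8 − 3 = 5 completes the 8 down.
D1 = 11 − 9 = 2 completes the 11 down.
Given what's placed, C2 must be 6 to fit the 26 across and 7 down.
Given what's placed, A1 must be 7 to fit the 15 across and 15 down.
C1 = 15 − 14 = 1 completes the 15 across.
A2 = 26 − 18 = 8 completes the 26 across.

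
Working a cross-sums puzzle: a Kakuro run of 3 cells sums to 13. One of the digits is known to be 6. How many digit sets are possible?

2

3 distinct digits from 1–9 sum between 6 and 24.
Keeping only sets containing 6.
Enumerating: {2,5,6}, {3,4,6}.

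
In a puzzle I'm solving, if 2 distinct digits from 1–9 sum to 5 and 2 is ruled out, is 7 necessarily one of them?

No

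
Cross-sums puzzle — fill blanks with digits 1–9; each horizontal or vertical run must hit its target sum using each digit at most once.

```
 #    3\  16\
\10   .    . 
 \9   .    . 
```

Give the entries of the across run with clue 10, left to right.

1 9

3 in 2 cells must be {1,2}; 16 in 2 cells must be {7,9}.
The 9 across and the 16 down share only 7, so R2C2 = 7.
R1C2 = 16 − 7 = 9 completes the 16 down.
R2C1 = 9 − 7 = 2 completes the 9 across.
R1C1 = 10 − 9 = 1 completes the 10 across.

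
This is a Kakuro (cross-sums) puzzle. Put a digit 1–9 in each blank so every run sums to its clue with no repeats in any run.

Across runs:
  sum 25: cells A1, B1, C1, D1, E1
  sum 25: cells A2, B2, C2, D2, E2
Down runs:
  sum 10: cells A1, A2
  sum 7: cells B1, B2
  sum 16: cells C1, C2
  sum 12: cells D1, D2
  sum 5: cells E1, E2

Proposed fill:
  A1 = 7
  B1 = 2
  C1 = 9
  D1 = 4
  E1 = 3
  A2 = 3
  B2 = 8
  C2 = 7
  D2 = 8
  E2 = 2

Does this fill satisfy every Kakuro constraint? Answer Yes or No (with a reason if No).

No — the down run B1–B2 sums to 10, not 7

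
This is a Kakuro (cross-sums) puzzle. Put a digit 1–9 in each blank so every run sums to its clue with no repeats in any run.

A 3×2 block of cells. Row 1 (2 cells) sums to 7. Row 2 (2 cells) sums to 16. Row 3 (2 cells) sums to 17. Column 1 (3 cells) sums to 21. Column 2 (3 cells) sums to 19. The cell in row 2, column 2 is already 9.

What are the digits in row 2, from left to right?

7 9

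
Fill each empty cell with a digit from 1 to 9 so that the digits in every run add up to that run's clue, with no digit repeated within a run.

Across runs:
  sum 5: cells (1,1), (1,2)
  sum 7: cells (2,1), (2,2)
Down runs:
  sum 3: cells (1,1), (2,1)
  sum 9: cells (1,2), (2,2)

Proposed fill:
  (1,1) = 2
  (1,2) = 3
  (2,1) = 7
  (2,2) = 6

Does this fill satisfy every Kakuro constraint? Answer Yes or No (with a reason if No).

No — the down run (1,1)–(2,1) sums to 9, not 3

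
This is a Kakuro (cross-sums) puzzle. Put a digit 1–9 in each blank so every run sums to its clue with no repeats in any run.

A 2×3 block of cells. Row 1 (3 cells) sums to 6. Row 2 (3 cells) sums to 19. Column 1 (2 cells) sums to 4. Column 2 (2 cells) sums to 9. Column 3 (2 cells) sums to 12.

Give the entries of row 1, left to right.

1 2 3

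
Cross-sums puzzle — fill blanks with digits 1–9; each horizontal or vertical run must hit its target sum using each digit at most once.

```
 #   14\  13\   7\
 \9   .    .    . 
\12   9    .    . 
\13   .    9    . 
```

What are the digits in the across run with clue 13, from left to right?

3 9 1

7 in 3 cells must be {1,2,4}.
Given what's placed, R2C2 must be 1 to fit the 12 across and 13 down.
R2C3 = 12 − 10 = 2 completes the 12 across.
Given what's placed, R3C3 must be 1 to fit the 13 across and 7 down.
R1C2 = 13 − 10 = 3 completes the 13 down.
R1C3 = 7 − 3 = 4 completes the 7 down.
R3C1 = 13 − 10 = 3 completes the 13 across.
R1C1 = 9 − 7 = 2 completes the 9 across.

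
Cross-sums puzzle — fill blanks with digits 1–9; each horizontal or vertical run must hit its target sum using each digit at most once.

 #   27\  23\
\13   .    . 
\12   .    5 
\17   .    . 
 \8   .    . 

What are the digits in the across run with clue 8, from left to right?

5, 3

17 in 2 cells must be {8,9}.
R2C1 = 12 − 5 = 7 completes the 12 across.
No cell is forced outright now. R3C1 can only be 8 or 9 (the digits allowed by both its 17 across and its 27 down). If R3C1 = 8: that forces R1C1 = 9, R1C2 = 4, after which R3C2 would have to be in {9} for the 17 across but in {6,8} for the 23 down — contradiction. So R3C1 = 9.
R3C2 = 17 − 9 = 8 completes the 17 across.
Nothing is forced directly, so branch on R1C1, whose candidates are 5 or 6 or 8. If R1C1 = 5: then R1C2 would have to be in {8} for the 13 across but in {1,3,4,6,7,9} for the 23 down — contradiction. If R1C1 = 8: then R1C2 would have to be in {5} for the 13 across but in {1,3,4,6,7,9} for the 23 down — contradiction. So R1C1 = 6.
R1C2 = 13 − 6 = 7 completes the 13 across.
R4C1 = 27 − 22 = 5 completes the 27 down.
R4C2 = 8 − 5 = 3 completes the 8 across.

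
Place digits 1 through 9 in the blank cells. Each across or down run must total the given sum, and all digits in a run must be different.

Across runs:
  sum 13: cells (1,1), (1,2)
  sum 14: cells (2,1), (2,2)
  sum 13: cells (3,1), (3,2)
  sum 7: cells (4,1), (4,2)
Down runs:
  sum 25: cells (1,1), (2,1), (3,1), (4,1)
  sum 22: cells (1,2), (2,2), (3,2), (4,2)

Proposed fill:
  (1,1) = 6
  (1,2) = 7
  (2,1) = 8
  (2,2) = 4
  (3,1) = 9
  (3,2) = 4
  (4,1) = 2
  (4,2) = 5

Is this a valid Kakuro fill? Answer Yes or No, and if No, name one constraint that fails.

No — the down run (1,2)–(4,2) sums to 20, not 22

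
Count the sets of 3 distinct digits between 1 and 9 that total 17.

7

3 distinct digits from 1–9 sum between 6 and 24.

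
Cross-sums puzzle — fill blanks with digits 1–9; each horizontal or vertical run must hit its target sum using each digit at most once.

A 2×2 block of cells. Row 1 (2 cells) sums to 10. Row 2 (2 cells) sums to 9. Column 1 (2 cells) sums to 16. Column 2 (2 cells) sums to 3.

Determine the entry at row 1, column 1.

9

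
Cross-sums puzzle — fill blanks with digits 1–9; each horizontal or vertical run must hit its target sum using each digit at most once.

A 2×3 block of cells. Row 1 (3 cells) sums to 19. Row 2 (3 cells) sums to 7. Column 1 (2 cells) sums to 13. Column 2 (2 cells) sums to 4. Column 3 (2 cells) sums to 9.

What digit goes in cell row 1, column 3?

7

7 in 3 cells must be {1,2,4}; 4 in 2 cells must be {1,3}.
The 19 across and the 4 down share only 3, so (1,2) = 3.
Given what's placed, (1,3) must be 7 to fit the 19 across and 9 down.
(2,1) = 4: only digit in both the 7-across and 13-down candidate sets.
(2,2) = 4 − 3 = 1 completes the 4 down.
(2,3) = 7 − 5 = 2 completes the 7 across.
(1,1) = 19 − 10 = 9 completes the 19 across.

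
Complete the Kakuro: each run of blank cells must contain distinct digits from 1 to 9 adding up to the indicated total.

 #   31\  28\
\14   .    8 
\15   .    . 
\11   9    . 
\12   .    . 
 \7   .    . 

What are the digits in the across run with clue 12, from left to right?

7 5

R1C1 = 14 − 8 = 6 completes the 14 across.
R3C2 = 11 − 9 = 2 completes the 11 across.
No cell is forced outright now. R2C1 can only be 7 or 8 (the digits allowed by both its 15 across and its 31 down). If R2C1 = 7: then R2C2 would have to be in {8} for the 15 across but in {3,4,5,6,7,9} for the 28 down — contradiction. So R2C1 = 8.
R2C2 = 15 − 8 = 7 completes the 15 across.
R4C2 = 5: the only remaining digit allowed by both the 12 across and the 28 down.
R5C2 = 28 − 22 = 6 completes the 28 down.
R4C1 = 12 − 5 = 7 completes the 12 across.
R5C1 = 7 − 6 = 1 completes the 7 across.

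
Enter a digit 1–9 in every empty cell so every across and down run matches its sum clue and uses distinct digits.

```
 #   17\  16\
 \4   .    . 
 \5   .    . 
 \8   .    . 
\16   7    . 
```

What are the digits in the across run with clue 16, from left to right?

7 9

4 in 2 cells must be {1,3}; 16 in 2 cells must be {7,9}.
R4C2 = 16 − 7 = 9 completes the 16 across.
Given what's placed, R1C2 must be 1 to fit the 4 across and 16 down.
R3C2 = 2: the only remaining digit allowed by both the 8 across and the 16 down.
R1C1 = 4 − 1 = 3 completes the 4 across.
R2C2 = 16 − 12 = 4 completes the 16 down.
R3C1 = 8 − 2 = 6 completes the 8 across.
R2C1 = 5 − 4 = 1 completes the 5 across.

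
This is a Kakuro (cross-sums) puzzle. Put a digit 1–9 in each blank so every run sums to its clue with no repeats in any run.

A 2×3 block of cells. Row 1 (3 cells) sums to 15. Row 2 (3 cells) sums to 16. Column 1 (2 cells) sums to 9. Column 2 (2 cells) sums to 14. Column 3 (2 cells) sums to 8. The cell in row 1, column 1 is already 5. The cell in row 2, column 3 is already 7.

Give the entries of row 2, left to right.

4 5 7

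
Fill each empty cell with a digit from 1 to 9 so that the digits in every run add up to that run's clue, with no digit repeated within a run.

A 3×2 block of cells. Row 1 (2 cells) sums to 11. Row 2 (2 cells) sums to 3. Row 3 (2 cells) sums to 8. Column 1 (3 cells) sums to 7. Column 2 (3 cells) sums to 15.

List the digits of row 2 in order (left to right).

3 in 2 cells must be {1,2}; 7 in 3 cells must be {1,2,4}.
Nothing is forced directly, so branch on (2,1), whose candidates are 1 or 2. If (2,1) = 2: that forces (1,1) = 4, (1,2) = 7, after which (2,2) would have to be in {1} for the 3 across but in {2,3,5,6} for the 15 down — contradiction. So (2,1) = 1.
(2,2) = 3 − 1 = 2 completes the 3 across.
Given what's placed, (3,1) must be 2 to fit the 8 across and 7 down.
(3,2) = 8 − 2 = 6 completes the 8 across.
(1,1) = 7 − 3 = 4 completes the 7 down.
(1,2) = 11 − 4 = 7 completes the 11 across.

1, 2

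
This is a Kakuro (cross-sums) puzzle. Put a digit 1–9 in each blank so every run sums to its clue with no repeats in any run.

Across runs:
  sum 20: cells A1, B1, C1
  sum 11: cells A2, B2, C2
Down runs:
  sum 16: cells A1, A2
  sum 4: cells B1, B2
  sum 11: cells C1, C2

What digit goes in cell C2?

3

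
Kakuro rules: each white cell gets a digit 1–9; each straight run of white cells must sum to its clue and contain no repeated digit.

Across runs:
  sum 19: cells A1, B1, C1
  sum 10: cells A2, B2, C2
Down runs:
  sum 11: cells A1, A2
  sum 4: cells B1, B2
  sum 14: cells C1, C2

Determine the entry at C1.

9

4 in 2 cells must be {1,3}.
The 19 across and the 4 down share only 3, so B1 = 3.
Given what's placed, C1 must be 9 to fit the 19 across and 14 down.
B2 = 4 − 3 = 1 completes the 4 down.
C2 = 14 − 9 = 5 completes the 14 down.
A1 = 19 − 12 = 7 completes the 19 across.
A2 = 10 − 6 = 4 completes the 10 across.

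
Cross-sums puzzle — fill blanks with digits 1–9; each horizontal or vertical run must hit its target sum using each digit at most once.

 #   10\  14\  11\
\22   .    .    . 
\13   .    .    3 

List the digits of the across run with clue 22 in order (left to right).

R1C3 = 11 − 3 = 8 completes the 11 down.
R1C1 = 9: the only remaining digit allowed by both the 22 across and the 10 down.
R1C2 = 22 − 17 = 5 completes the 22 across.
R2C1 = 10 − 9 = 1 completes the 10 down.
R2C2 = 13 − 4 = 9 completes the 13 across.

9 5 8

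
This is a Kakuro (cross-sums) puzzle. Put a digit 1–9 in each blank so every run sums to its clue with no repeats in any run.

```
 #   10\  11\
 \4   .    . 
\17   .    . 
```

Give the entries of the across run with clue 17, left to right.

4 in 2 cells must be {1,3}; 17 in 2 cells must be {8,9}.
The 4 across and the 11 down share only 3, so R1C2 = 3.
R2C2 = 11 − 3 = 8 completes the 11 down.
R1C1 = 4 − 3 = 1 completes the 4 across.
R2C1 = 17 − 8 = 9 completes the 17 across.

9 8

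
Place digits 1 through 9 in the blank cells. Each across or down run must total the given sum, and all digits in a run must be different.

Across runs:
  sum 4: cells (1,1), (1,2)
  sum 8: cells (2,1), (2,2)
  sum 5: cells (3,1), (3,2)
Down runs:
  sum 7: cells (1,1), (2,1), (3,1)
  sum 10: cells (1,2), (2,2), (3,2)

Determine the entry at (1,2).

3

4 in 2 cells must be {1,3}; 7 in 3 cells must be {1,2,4}.
The 4 across and the 7 down share only 1, so (1,1) = 1.
(1,2) = 4 − 1 = 3 completes the 4 across.
Given what's placed, (2,1) must be 2 to fit the 8 across and 7 down.
(2,2) = 8 − 2 = 6 completes the 8 across.
(3,1) = 7 − 3 = 4 completes the 7 down.
(3,2) = 5 − 4 = 1 completes the 5 across.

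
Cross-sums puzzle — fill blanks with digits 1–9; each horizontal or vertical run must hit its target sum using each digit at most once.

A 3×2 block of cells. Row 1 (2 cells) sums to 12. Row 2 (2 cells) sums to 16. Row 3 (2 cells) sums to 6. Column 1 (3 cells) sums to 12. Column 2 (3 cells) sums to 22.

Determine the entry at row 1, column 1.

4

16 in 2 cells must be {7,9}.
The 6 across and the 22 down share only 5, so (3,2) = 5.
Given what's placed, (2,2) must be 9 to fit the 16 across and 22 down.
(3,1) = 6 − 5 = 1 completes the 6 across.
(1,2) = 22 − 14 = 8 completes the 22 down.
(2,1) = 16 − 9 = 7 completes the 16 across.
(1,1) = 12 − 8 = 4 completes the 12 across.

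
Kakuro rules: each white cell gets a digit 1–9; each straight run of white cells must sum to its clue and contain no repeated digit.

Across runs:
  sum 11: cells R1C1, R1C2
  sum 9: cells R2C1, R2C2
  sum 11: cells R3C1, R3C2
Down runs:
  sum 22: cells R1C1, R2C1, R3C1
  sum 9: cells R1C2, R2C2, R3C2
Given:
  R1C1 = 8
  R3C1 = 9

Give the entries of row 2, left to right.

5 4

R1C2 = 11 − 8 = 3 completes the 11 across.
R2C1 = 22 − 17 = 5 completes the 22 down.
R2C2 = 9 − 5 = 4 completes the 9 across.
R3C2 = 11 − 9 = 2 completes the 11 across.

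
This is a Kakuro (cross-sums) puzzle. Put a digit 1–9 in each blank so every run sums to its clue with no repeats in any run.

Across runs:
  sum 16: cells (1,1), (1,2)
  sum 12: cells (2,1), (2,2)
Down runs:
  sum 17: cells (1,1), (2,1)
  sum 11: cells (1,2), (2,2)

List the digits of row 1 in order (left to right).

9, 7

16 in 2 cells must be {7,9}; 17 in 2 cells must be {8,9}.
The 16 across and the 17 down share only 9, so (1,1) = 9.
(1,2) = 16 − 9 = 7 completes the 16 across.
(2,1) = 17 − 9 = 8 completes the 17 down.
(2,2) = 12 − 8 = 4 completes the 12 across.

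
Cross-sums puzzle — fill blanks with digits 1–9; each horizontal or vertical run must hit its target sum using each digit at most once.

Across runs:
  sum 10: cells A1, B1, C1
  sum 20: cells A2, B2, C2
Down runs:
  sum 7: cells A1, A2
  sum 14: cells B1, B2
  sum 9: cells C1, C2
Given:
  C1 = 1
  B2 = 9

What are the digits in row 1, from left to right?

B1 = 14 − 9 = 5 completes the 14 down.
C2 = 9 − 1 = 8 completes the 9 down.
A1 = 10 − 6 = 4 completes the 10 across.
A2 = 20 − 17 = 3 completes the 20 across.

4, 5, 1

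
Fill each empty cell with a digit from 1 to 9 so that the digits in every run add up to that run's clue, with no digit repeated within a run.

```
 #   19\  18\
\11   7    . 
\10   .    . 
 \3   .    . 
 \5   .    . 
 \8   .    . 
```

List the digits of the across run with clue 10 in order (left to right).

2 8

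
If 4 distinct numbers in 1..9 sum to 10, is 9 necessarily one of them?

No

The only way to make 10 from 4 distinct digits is {1,2,3,4}, which does not contain 9.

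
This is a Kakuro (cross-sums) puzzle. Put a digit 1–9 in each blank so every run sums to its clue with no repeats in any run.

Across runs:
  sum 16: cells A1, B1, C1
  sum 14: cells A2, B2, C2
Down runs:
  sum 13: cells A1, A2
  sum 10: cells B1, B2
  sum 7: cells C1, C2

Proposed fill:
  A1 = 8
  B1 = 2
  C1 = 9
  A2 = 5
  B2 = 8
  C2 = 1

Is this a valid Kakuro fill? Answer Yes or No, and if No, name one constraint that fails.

No — the down run C1–C2 sums to 10, not 7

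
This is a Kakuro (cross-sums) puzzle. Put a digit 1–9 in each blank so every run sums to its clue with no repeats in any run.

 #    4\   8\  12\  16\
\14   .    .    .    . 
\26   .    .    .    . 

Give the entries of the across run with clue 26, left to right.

4 in 2 cells must be {1,3}; 16 in 2 cells must be {7,9}.
Only 7 fits R1C4 under both its across sum 14 and down sum 16.
The 26 across and the 4 down share only 3, so R2C1 = 3.
R2C2 = 6: the only remaining digit allowed by both the 26 across and the 8 down.
R2C4 = 16 − 7 = 9 completes the 16 down.
R1C1 = 4 − 3 = 1 completes the 4 down.
R1C2 = 8 − 6 = 2 completes the 8 down.
R1C3 = 14 − 10 = 4 completes the 14 across.
R2C3 = 26 − 18 = 8 completes the 26 across.

3, 6, 8, 9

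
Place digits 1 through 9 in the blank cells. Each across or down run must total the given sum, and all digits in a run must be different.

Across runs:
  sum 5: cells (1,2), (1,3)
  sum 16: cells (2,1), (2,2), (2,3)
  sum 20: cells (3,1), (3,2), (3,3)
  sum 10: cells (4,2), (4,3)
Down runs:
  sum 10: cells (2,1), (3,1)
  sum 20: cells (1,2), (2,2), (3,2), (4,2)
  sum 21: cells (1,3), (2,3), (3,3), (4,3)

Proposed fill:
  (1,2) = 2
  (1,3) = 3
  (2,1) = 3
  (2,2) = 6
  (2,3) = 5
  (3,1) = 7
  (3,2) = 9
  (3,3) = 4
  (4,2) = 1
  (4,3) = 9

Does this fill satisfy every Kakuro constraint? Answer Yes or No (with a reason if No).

No — the across run (2,1)–(2,3) sums to 14, not 16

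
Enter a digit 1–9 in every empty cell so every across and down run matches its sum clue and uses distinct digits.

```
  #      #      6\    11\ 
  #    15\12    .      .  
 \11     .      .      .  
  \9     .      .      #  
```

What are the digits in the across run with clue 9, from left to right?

7 2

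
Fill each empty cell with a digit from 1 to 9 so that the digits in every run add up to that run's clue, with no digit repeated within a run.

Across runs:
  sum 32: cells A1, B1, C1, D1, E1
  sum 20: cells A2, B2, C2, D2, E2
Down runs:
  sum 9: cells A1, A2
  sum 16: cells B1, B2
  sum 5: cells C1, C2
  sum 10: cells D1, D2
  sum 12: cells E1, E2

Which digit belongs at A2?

1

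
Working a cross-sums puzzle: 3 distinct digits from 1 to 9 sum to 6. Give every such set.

{1,2,3}

3 distinct digits from 1–9 sum between 6 and 24.
Only one set works: {1,2,3}.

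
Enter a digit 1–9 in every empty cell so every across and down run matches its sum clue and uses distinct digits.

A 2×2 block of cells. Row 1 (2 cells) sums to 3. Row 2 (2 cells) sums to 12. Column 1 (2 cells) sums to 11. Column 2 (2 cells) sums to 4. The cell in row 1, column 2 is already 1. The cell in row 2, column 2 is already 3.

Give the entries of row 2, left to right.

9, 3

3 in 2 cells must be {1,2}; 4 in 2 cells must be {1,3}.
(1,1) = 3 − 1 = 2 completes the 3 across.
(2,1) = 12 − 3 = 9 completes the 12 across.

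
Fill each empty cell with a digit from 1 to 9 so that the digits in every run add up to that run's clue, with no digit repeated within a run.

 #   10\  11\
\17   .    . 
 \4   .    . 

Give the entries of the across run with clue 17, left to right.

17 in 2 cells must be {8,9}; 4 in 2 cells must be {1,3}.
The 4 across and the 11 down share only 3, so R2C2 = 3.
R1C2 = 11 − 3 = 8 completes the 11 down.
R2C1 = 4 − 3 = 1 completes the 4 across.
R1C1 = 17 − 8 = 9 completes the 17 across.

9, 8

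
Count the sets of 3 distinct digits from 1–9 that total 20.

3 distinct digits from 1–9 sum between 6 and 24.
Enumerating: {3,8,9}, {4,7,9}, {5,6,9}, {5,7,8}.

4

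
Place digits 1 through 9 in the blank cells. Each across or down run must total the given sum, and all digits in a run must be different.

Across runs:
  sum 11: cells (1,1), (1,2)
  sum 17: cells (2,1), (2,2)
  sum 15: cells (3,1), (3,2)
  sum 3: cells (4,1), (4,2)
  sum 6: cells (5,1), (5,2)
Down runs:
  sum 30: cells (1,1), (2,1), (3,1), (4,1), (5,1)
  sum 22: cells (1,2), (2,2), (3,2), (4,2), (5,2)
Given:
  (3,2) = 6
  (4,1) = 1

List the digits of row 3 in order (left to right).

9 6

17 in 2 cells must be {8,9}; 3 in 2 cells must be {1,2}.
(3,1) = 15 − 6 = 9 completes the 15 across.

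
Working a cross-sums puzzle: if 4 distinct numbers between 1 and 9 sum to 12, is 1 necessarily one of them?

Yes

Every partition of 12 into 4 distinct digits includes 1: {1,2,3,6}, {1,2,4,5}.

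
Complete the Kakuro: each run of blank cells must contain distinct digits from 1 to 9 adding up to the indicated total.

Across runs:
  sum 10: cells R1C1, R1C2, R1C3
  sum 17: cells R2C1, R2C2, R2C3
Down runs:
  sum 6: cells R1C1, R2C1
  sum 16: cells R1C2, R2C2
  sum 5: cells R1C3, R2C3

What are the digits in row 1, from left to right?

1 7 2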